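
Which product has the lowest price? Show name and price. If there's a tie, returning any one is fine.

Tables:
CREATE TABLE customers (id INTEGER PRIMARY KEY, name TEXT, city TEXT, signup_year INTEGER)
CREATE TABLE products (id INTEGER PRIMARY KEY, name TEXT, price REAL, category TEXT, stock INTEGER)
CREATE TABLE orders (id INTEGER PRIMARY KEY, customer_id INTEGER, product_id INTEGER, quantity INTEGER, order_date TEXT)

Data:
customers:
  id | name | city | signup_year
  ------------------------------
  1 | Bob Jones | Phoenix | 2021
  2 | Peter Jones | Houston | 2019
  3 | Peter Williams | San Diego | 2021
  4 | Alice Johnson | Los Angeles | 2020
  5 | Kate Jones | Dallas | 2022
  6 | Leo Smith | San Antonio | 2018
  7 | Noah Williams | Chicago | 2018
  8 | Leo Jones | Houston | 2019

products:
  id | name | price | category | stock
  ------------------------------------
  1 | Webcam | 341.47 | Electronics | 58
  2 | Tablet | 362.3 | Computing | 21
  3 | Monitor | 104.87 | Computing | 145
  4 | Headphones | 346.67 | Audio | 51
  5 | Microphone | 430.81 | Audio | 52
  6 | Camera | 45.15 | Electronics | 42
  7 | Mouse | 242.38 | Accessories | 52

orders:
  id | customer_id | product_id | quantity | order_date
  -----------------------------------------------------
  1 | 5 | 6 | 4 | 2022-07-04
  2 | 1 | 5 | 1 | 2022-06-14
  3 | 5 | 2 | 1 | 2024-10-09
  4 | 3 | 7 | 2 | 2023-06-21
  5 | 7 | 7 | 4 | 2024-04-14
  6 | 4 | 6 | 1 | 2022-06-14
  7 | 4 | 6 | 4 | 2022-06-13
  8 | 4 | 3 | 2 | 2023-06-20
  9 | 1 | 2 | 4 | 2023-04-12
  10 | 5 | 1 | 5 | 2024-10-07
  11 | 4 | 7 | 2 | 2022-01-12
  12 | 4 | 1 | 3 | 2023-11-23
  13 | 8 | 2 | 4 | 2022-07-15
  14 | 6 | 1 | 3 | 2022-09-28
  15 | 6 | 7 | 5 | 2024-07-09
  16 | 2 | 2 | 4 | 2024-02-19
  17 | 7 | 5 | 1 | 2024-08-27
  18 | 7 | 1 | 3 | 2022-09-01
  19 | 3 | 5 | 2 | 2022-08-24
SELECT name, price FROM products ORDER BY price ASC LIMIT 1

Execution result:
name | price
Camera | 45.15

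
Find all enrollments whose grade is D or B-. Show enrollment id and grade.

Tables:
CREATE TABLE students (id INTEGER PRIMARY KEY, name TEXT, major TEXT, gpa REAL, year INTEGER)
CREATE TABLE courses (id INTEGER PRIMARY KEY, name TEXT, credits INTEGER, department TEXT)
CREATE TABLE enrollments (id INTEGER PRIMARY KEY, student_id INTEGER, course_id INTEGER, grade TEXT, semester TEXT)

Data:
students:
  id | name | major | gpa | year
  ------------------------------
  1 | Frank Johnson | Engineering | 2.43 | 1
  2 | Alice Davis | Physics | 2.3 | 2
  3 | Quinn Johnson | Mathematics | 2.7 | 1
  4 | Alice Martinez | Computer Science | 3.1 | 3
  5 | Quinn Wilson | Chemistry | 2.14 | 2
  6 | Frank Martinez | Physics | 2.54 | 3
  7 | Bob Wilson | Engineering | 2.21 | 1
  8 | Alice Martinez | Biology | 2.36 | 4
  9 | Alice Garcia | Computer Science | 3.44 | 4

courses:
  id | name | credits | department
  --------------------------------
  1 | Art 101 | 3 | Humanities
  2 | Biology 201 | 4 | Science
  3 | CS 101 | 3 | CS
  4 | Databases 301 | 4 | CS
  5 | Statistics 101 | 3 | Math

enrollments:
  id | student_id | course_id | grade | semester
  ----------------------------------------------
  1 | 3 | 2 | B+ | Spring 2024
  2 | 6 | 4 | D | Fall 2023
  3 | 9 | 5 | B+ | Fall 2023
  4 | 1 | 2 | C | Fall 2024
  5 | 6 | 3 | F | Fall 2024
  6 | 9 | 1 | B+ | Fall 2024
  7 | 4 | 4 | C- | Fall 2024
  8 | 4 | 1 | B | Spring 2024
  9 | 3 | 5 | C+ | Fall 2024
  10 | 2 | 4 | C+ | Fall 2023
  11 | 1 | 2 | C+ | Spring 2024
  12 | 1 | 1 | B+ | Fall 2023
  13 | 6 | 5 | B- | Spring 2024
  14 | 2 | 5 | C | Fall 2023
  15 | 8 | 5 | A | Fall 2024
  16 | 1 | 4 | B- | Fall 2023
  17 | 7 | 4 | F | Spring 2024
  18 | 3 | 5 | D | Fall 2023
SELECT id, grade FROM enrollments WHERE grade IN ('D', 'B-')

Execution result:
id | grade
2 | D
13 | B-
16 | B-
18 | D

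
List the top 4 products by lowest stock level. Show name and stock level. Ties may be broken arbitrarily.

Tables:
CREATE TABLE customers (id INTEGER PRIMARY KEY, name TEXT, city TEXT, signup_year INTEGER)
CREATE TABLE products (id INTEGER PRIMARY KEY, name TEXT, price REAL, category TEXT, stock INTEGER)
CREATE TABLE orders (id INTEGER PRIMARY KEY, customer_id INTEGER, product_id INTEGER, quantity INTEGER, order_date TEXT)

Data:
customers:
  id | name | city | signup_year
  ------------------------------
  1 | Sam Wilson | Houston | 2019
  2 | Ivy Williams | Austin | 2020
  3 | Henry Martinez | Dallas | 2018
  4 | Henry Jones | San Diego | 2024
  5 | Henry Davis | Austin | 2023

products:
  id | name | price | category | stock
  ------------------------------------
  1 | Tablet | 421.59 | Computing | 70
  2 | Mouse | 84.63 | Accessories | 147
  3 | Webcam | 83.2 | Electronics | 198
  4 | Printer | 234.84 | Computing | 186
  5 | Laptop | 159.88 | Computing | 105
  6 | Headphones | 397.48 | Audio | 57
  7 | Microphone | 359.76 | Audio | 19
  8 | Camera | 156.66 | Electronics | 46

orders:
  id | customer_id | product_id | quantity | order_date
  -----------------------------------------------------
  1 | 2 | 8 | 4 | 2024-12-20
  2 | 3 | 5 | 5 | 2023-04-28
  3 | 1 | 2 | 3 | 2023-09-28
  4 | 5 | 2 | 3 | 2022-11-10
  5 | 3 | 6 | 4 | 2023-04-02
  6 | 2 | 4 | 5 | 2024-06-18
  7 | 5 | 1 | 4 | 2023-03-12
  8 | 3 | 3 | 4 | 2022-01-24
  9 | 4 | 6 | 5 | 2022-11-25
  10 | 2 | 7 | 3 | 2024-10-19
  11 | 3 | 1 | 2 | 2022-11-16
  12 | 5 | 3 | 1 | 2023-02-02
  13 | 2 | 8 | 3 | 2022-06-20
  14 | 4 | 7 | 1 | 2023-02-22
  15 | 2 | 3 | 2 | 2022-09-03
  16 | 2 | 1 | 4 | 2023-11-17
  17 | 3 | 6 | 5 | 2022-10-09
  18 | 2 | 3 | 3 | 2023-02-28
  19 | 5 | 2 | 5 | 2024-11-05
SELECT name, stock FROM products ORDER BY stock ASC LIMIT 4

Execution result:
name | stock
Microphone | 19
Camera | 46
Headphones | 57
Tablet | 70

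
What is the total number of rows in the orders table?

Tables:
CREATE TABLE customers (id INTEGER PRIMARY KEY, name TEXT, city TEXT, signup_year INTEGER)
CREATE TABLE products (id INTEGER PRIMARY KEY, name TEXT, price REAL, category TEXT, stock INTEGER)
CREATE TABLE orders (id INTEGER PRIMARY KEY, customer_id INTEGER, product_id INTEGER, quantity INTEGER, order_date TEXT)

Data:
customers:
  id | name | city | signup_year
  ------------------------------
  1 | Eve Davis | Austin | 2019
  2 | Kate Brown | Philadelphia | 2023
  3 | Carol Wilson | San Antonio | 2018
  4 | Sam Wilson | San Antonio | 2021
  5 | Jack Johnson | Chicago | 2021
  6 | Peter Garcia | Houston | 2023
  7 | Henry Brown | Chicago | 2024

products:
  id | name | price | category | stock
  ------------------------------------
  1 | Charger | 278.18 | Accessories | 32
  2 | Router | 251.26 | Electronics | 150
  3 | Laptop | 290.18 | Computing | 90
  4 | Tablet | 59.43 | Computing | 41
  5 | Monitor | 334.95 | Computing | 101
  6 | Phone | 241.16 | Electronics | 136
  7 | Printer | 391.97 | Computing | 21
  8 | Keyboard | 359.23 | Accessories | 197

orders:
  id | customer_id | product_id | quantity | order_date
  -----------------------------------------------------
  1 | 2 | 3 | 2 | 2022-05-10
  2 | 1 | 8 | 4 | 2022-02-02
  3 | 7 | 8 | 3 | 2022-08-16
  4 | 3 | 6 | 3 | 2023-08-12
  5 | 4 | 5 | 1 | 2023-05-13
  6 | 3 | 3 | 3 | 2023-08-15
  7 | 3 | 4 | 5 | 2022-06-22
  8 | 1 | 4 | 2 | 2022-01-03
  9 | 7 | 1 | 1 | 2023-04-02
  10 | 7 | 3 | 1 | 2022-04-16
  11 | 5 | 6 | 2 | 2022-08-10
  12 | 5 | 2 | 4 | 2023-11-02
SELECT COUNT(*) FROM orders

Execution result:
12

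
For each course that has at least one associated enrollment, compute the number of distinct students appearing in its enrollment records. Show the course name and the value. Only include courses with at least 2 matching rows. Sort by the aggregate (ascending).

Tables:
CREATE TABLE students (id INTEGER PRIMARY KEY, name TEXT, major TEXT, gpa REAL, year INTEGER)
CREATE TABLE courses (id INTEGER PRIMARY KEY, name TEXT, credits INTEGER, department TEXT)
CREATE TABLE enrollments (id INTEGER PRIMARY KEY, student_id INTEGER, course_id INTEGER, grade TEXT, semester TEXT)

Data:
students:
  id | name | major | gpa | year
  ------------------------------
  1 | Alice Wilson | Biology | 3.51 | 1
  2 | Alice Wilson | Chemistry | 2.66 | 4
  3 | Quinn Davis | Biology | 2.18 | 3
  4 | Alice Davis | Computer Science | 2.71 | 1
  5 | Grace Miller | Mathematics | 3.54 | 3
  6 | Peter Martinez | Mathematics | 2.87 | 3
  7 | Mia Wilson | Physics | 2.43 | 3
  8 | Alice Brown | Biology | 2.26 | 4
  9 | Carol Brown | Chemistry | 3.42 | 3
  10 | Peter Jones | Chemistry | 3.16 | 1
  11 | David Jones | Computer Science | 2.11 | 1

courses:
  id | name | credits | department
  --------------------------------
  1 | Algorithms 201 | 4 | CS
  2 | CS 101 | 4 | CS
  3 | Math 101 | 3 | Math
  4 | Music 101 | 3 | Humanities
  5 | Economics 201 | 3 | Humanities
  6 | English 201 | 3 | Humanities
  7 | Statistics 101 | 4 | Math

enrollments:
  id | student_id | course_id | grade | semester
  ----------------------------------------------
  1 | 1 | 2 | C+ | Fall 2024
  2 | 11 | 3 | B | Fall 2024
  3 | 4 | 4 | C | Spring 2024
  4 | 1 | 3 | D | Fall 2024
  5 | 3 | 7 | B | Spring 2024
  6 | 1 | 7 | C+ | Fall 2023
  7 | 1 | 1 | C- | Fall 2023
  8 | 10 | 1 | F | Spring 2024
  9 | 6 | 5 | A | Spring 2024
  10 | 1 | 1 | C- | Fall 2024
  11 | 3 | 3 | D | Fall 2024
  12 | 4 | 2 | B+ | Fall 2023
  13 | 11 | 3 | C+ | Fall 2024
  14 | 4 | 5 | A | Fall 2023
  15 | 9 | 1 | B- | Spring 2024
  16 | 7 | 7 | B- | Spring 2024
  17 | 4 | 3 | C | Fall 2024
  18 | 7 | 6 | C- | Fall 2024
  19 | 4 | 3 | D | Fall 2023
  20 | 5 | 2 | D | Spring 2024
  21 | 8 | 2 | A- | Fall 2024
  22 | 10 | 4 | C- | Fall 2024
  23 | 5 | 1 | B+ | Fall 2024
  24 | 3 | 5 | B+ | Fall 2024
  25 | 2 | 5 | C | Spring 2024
SELECT p.name, COUNT(DISTINCT c.student_id) AS distinct_student_count FROM enrollments c JOIN courses p ON c.course_id = p.id GROUP BY p.id, p.name HAVING COUNT(*) >= 2 ORDER BY distinct_student_count ASC

Execution result:
name | distinct_student_count
Music 101 | 2
Statistics 101 | 3
Algorithms 201 | 4
CS 101 | 4
Math 101 | 4
Economics 201 | 4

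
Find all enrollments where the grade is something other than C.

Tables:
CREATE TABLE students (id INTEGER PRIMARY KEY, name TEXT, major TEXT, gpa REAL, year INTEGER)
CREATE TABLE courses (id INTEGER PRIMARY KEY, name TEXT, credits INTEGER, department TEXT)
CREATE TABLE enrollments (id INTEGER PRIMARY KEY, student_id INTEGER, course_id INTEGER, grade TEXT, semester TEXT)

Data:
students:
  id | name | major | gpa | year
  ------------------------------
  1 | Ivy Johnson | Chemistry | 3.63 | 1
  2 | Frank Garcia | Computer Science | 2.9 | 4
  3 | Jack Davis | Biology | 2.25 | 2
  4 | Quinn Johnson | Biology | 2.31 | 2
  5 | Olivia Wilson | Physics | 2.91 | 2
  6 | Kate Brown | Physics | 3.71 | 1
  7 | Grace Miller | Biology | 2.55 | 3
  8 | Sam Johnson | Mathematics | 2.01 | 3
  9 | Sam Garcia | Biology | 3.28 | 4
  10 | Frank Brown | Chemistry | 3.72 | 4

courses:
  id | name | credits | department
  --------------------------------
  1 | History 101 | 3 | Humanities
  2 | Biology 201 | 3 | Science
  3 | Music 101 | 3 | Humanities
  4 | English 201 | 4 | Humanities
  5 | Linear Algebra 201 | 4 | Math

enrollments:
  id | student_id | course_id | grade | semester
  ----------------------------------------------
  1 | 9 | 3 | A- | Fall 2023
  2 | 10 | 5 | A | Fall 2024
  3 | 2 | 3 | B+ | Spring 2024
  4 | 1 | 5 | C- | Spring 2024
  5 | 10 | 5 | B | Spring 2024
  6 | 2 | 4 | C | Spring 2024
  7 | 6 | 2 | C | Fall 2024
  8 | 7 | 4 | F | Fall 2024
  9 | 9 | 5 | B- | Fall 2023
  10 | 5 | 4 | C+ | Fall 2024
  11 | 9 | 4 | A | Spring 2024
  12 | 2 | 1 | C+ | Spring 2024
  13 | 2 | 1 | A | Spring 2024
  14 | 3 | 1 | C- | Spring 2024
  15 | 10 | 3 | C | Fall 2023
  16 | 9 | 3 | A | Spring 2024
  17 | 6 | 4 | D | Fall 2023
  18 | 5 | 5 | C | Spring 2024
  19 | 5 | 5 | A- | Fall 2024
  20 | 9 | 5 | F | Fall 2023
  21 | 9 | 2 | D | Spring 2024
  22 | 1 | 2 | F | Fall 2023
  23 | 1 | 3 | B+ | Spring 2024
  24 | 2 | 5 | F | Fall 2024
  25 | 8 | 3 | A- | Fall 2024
SELECT id, grade FROM enrollments WHERE grade <> 'C'

Execution result:
id | grade
1 | A-
2 | A
3 | B+
4 | C-
5 | B
8 | F
9 | B-
10 | C+
11 | A
12 | C+
13 | A
14 | C-
16 | A
17 | D
19 | A-
20 | F
21 | D
22 | F
23 | B+
24 | F
25 | A-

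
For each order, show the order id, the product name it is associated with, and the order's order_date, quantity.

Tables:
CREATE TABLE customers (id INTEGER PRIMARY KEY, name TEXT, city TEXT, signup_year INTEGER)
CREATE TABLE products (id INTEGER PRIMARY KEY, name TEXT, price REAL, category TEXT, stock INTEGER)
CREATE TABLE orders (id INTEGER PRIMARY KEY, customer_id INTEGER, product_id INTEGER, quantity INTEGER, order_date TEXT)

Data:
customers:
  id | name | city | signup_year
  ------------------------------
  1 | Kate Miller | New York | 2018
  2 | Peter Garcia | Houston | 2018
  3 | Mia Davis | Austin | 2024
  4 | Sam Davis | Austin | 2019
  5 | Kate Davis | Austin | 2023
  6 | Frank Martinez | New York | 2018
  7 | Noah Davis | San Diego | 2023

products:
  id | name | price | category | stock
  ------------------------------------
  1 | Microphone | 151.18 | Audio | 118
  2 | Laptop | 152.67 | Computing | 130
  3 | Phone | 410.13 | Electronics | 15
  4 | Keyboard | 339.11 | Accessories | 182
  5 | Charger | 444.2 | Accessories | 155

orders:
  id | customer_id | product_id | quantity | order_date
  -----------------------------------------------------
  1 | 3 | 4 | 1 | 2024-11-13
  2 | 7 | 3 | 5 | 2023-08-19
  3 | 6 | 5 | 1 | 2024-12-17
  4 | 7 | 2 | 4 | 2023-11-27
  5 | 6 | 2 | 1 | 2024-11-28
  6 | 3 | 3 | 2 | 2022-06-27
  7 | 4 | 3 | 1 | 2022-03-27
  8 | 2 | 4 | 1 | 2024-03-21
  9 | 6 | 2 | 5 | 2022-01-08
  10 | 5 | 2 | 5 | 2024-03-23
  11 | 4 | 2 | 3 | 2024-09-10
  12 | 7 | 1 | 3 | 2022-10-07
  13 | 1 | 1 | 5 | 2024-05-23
SELECT c.id, p.name AS product, c.order_date, c.quantity FROM orders c JOIN products p ON c.product_id = p.id

Execution result:
id | product | order_date | quantity
1 | Keyboard | 2024-11-13 | 1
2 | Phone | 2023-08-19 | 5
3 | Charger | 2024-12-17 | 1
4 | Laptop | 2023-11-27 | 4
5 | Laptop | 2024-11-28 | 1
6 | Phone | 2022-06-27 | 2
7 | Phone | 2022-03-27 | 1
8 | Keyboard | 2024-03-21 | 1
9 | Laptop | 2022-01-08 | 5
10 | Laptop | 2024-03-23 | 5
11 | Laptop | 2024-09-10 | 3
12 | Microphone | 2022-10-07 | 3
13 | Microphone | 2024-05-23 | 5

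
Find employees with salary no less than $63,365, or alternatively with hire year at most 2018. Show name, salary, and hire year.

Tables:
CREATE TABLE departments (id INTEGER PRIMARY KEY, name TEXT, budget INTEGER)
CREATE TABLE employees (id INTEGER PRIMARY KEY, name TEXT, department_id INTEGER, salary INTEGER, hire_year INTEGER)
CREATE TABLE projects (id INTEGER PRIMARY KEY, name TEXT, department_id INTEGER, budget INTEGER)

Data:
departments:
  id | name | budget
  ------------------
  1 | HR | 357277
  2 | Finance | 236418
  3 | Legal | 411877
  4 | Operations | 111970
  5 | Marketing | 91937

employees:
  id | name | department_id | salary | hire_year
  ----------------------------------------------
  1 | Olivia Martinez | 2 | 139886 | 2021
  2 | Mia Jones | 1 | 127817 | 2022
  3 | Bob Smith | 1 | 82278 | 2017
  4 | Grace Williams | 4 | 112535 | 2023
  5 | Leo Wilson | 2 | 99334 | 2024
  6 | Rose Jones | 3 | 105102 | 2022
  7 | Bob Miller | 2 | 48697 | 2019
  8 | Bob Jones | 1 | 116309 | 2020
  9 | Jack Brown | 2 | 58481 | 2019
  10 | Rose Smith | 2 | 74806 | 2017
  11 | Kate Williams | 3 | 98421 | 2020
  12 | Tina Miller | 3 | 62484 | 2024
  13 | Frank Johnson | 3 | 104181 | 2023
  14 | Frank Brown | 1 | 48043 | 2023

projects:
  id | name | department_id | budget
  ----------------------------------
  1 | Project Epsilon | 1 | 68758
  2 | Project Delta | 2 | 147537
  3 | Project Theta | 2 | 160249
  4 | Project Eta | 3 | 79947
SELECT name, salary, hire_year FROM employees WHERE salary >= 63365 OR hire_year <= 2018

Execution result:
name | salary | hire_year
Olivia Martinez | 139886 | 2021
Mia Jones | 127817 | 2022
Bob Smith | 82278 | 2017
Grace Williams | 112535 | 2023
Leo Wilson | 99334 | 2024
Rose Jones | 105102 | 2022
Bob Jones | 116309 | 2020
Rose Smith | 74806 | 2017
Kate Williams | 98421 | 2020
Frank Johnson | 104181 | 2023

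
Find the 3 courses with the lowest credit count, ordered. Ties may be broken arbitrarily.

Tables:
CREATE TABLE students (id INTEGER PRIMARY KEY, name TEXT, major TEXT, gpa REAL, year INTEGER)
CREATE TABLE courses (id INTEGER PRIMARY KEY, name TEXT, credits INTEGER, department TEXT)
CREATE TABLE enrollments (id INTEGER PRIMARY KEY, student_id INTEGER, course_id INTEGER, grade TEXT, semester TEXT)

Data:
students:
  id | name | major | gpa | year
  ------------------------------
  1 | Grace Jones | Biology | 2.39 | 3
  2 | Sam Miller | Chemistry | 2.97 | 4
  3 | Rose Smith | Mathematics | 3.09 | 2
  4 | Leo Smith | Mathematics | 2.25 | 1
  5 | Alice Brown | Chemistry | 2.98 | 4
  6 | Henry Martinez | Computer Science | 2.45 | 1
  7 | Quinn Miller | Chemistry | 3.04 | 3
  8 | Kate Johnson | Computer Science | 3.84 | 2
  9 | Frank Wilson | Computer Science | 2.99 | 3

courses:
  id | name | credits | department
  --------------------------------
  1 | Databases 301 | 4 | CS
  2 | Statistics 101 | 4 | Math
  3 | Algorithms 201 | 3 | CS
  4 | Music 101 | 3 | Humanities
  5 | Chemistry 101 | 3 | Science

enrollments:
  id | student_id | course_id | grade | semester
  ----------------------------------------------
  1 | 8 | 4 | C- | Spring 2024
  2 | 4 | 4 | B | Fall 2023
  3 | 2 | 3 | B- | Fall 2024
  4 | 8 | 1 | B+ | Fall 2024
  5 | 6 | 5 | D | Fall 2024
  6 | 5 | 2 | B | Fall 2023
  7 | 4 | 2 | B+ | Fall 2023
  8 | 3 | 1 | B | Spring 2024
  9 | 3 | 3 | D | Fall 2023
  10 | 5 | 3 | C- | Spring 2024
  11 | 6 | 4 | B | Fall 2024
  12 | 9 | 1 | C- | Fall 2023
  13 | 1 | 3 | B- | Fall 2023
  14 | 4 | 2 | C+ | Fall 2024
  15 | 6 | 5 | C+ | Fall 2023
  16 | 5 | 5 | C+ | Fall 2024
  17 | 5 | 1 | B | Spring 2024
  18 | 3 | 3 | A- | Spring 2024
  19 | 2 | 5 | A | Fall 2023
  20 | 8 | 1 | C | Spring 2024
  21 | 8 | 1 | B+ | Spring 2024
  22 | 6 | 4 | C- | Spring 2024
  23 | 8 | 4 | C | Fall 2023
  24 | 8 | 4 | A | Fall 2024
SELECT name, credits FROM courses ORDER BY credits ASC LIMIT 3

Execution result:
name | credits
Algorithms 201 | 3
Music 101 | 3
Chemistry 101 | 3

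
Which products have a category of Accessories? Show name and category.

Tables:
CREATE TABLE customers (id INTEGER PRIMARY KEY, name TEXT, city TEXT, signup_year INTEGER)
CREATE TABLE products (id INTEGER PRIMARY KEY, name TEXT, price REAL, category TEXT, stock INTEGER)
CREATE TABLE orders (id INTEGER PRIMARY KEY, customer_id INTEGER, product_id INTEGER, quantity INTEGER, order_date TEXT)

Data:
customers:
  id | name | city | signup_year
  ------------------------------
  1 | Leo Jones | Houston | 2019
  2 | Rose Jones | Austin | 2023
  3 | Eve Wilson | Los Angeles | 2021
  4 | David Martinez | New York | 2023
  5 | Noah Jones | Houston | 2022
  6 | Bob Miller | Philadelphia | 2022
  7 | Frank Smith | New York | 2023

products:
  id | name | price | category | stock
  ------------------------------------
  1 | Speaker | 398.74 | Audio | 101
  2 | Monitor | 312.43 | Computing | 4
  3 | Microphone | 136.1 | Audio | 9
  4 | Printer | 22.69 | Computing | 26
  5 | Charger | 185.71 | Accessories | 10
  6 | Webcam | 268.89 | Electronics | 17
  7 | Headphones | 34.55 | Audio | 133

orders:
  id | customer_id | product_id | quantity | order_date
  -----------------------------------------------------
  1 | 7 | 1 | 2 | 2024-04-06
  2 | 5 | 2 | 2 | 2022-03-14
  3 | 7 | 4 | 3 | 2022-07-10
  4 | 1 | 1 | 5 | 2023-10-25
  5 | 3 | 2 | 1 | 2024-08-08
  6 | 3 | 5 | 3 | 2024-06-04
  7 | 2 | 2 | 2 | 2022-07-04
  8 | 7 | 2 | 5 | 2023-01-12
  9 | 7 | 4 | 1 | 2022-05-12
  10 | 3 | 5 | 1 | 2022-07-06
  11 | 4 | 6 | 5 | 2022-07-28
SELECT name, category FROM products WHERE category = 'Accessories'

Execution result:
name | category
Charger | Accessories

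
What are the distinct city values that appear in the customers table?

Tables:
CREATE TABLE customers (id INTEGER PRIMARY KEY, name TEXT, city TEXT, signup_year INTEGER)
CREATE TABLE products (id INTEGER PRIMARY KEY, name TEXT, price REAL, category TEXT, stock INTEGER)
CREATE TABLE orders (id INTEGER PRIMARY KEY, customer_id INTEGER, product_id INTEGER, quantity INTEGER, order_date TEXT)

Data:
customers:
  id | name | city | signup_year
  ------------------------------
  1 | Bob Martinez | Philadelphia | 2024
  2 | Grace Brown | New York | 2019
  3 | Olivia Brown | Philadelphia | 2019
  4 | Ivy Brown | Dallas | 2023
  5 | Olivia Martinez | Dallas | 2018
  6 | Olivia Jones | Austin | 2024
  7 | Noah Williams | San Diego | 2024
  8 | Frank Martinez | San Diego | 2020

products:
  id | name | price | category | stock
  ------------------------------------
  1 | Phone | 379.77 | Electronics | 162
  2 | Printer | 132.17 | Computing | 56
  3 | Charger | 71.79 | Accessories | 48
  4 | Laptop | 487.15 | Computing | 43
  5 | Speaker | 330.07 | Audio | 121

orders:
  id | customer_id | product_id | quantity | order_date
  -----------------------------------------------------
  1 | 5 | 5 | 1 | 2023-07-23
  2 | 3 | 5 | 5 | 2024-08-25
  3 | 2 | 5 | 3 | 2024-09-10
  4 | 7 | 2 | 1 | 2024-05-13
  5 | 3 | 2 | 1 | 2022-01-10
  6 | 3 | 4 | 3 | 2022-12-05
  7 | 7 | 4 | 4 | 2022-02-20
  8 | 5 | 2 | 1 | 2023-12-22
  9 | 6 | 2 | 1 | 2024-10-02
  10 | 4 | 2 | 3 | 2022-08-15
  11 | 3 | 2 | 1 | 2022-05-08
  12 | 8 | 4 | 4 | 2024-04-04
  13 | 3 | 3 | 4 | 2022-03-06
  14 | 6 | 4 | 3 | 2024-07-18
SELECT DISTINCT city FROM customers

Execution result:
city
Philadelphia
New York
Dallas
Austin
San Diego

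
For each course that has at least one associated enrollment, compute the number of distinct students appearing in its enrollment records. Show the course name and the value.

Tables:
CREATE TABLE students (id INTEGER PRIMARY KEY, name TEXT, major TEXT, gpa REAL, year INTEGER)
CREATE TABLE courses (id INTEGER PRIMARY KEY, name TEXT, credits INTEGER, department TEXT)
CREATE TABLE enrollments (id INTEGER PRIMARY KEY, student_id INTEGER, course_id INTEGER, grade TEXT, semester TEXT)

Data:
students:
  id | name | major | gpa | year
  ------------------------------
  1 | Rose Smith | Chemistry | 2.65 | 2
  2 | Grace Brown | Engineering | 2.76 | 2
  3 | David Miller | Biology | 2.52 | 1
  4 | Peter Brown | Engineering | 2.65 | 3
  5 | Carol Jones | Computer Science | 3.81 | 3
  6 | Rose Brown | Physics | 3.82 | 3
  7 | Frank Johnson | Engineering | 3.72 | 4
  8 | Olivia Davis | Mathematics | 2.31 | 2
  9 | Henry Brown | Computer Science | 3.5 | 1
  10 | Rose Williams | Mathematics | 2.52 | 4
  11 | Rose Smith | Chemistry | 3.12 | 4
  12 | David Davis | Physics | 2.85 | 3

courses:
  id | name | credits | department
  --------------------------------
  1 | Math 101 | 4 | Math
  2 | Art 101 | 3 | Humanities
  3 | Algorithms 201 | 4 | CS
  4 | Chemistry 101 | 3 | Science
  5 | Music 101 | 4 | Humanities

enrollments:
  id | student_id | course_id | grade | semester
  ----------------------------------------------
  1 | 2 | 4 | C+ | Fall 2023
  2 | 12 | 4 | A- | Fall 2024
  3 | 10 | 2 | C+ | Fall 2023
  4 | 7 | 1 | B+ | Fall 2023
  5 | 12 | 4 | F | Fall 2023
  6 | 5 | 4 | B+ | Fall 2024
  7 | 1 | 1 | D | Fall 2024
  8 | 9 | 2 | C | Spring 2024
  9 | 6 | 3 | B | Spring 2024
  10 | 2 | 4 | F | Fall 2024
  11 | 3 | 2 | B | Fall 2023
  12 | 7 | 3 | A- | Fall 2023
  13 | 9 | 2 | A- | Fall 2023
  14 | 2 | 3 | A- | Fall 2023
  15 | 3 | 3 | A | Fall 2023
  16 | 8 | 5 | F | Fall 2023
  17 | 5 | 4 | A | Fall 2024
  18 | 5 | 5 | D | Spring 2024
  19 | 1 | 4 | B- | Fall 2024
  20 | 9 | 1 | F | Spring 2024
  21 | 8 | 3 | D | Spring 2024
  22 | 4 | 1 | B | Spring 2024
SELECT p.name, COUNT(DISTINCT c.student_id) AS distinct_student_count FROM enrollments c JOIN courses p ON c.course_id = p.id GROUP BY p.id, p.name

Execution result:
name | distinct_student_count
Math 101 | 4
Art 101 | 3
Algorithms 201 | 5
Chemistry 101 | 4
Music 101 | 2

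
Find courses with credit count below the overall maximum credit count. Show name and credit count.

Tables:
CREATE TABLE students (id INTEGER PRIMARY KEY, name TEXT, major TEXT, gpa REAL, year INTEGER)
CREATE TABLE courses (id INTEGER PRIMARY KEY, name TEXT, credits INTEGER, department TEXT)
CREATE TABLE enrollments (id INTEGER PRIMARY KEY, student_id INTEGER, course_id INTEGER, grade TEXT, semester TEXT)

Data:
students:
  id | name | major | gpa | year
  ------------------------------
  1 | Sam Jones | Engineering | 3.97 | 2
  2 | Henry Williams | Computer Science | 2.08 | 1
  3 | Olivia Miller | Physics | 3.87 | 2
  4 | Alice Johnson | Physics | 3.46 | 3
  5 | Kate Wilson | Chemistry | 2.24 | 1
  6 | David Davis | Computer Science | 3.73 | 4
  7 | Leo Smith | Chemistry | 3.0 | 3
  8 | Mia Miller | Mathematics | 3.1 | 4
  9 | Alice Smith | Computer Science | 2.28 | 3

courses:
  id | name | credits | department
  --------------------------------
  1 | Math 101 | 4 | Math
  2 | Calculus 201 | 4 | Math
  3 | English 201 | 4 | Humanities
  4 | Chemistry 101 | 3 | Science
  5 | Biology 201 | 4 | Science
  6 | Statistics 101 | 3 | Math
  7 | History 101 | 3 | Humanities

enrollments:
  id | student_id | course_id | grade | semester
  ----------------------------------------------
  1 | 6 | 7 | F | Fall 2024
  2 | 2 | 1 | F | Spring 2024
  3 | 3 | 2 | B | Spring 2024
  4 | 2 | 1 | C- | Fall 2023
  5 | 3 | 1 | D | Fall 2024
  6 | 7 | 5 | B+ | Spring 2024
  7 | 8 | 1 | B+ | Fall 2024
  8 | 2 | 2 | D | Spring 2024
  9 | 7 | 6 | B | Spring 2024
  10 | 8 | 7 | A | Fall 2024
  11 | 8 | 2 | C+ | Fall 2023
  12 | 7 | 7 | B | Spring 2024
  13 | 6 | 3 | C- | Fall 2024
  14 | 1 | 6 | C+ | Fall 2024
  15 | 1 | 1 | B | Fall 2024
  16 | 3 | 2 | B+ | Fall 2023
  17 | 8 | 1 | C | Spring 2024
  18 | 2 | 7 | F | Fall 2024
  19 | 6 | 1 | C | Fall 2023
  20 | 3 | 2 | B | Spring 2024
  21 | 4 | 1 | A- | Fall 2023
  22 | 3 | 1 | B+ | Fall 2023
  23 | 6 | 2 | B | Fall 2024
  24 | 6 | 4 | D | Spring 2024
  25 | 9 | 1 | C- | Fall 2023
SELECT name, credits FROM courses WHERE credits < (SELECT MAX(credits) FROM courses)

Execution result:
name | credits
Chemistry 101 | 3
Statistics 101 | 3
History 101 | 3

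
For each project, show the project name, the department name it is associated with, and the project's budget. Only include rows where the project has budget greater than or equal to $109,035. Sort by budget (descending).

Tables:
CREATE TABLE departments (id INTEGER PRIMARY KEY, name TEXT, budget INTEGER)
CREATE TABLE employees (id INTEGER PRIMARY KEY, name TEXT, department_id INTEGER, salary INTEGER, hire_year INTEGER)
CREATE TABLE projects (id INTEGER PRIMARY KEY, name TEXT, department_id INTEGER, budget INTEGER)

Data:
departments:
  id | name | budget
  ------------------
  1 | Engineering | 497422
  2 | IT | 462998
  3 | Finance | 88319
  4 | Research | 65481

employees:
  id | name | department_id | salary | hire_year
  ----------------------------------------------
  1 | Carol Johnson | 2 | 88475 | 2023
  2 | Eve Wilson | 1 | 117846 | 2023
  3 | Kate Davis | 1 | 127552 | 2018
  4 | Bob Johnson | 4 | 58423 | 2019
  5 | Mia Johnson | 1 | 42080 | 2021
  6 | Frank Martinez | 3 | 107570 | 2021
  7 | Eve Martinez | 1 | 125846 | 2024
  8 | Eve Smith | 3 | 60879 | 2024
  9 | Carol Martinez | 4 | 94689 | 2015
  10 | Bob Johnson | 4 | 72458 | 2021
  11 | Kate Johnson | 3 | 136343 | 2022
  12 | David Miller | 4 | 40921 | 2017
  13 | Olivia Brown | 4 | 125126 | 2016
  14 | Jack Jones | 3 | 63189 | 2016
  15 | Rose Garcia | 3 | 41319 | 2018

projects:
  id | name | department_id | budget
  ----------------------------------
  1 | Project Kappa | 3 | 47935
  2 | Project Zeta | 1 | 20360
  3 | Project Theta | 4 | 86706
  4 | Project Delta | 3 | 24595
SELECT c.name, p.name AS department, c.budget FROM projects c JOIN departments p ON c.department_id = p.id WHERE c.budget >= 109035 ORDER BY c.budget DESC

Execution result:
(no rows)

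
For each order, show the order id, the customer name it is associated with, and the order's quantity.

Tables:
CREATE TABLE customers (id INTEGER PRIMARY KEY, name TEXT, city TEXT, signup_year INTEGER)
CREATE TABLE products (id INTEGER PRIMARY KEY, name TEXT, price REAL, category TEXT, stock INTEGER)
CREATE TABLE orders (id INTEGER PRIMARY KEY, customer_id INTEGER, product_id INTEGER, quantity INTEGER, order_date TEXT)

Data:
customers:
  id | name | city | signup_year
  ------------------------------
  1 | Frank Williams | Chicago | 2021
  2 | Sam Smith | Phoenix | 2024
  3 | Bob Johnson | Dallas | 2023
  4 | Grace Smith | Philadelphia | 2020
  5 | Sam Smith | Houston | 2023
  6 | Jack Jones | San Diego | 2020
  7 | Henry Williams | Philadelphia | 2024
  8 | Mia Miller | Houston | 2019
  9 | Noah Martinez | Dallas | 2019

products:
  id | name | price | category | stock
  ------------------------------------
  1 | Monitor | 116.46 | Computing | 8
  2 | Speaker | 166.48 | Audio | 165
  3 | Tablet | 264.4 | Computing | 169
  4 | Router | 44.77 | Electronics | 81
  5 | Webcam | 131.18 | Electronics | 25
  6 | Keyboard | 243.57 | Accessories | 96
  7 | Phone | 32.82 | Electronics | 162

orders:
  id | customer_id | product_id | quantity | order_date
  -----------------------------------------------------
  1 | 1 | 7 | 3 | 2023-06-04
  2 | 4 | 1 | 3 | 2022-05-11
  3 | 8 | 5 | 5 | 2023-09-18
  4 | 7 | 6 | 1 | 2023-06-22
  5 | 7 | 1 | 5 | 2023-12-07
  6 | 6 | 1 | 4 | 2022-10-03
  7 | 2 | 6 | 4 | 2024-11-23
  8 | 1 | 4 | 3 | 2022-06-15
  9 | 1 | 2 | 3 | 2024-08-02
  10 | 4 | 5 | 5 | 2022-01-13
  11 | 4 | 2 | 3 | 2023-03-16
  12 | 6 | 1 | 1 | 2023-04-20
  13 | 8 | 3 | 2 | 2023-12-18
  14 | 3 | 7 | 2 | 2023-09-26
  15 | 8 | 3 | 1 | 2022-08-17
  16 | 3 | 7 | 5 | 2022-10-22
SELECT c.id, p.name AS customer, c.quantity FROM orders c JOIN customers p ON c.customer_id = p.id

Execution result:
id | customer | quantity
1 | Frank Williams | 3
2 | Grace Smith | 3
3 | Mia Miller | 5
4 | Henry Williams | 1
5 | Henry Williams | 5
6 | Jack Jones | 4
7 | Sam Smith | 4
8 | Frank Williams | 3
9 | Frank Williams | 3
10 | Grace Smith | 5
11 | Grace Smith | 3
12 | Jack Jones | 1
13 | Mia Miller | 2
14 | Bob Johnson | 2
15 | Mia Miller | 1
16 | Bob Johnson | 5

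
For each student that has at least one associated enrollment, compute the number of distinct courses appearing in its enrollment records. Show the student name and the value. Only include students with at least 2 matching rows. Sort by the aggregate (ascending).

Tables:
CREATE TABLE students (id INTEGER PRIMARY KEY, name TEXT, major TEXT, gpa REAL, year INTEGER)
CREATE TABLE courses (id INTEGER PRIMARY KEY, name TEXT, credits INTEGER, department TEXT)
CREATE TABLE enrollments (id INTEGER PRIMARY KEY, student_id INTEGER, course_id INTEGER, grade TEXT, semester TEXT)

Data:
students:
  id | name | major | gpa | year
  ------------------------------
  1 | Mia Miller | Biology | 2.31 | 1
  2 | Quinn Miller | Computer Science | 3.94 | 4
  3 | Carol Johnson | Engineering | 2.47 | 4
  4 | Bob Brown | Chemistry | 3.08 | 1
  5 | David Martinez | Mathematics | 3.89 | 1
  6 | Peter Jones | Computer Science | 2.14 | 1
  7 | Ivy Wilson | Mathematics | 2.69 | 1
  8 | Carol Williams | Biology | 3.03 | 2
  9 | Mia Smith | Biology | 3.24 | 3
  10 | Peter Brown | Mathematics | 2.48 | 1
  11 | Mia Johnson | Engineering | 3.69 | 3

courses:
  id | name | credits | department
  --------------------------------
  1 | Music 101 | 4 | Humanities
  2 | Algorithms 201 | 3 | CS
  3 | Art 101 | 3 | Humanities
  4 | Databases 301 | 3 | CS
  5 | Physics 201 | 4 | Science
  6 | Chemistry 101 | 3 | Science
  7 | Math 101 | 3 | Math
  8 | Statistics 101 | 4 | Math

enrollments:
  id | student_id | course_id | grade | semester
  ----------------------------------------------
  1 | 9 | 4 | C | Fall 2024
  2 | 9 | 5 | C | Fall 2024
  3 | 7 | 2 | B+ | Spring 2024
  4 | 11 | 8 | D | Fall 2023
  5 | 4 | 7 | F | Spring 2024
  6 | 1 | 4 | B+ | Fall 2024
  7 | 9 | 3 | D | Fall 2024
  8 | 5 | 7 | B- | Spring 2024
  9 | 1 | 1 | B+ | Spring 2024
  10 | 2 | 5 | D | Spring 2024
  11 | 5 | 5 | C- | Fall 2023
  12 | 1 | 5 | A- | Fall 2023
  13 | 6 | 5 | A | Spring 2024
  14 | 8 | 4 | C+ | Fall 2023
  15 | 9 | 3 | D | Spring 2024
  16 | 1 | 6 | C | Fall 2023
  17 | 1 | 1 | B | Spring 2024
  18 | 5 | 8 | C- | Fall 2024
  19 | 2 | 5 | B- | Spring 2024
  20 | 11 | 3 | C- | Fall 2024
SELECT p.name, COUNT(DISTINCT c.course_id) AS distinct_course_count FROM enrollments c JOIN students p ON c.student_id = p.id GROUP BY p.id, p.name HAVING COUNT(*) >= 2 ORDER BY distinct_course_count ASC

Execution result:
name | distinct_course_count
Quinn Miller | 1
Mia Johnson | 2
David Martinez | 3
Mia Smith | 3
Mia Miller | 4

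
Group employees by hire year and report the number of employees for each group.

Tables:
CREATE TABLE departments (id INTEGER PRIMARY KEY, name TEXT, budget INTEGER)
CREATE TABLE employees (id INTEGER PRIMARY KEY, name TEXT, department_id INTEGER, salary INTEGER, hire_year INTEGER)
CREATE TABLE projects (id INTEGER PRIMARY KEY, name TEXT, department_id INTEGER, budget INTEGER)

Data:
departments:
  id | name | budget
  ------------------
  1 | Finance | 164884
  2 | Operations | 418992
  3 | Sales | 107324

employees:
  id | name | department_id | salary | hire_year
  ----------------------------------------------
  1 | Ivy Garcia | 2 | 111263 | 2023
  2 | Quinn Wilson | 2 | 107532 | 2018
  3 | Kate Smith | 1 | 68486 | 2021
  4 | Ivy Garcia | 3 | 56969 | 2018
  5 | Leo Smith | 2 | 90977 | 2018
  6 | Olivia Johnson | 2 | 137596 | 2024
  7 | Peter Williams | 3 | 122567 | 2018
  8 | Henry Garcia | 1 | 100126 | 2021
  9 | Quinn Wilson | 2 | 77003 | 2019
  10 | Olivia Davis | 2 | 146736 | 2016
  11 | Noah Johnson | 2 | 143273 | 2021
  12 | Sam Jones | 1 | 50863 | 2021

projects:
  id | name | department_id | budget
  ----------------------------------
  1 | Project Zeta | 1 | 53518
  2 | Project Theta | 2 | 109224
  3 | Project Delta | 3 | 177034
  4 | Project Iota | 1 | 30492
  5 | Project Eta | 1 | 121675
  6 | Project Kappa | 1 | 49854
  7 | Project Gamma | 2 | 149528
SELECT hire_year, COUNT(*) AS n FROM employees GROUP BY hire_year

Execution result:
hire_year | n
2016 | 1
2018 | 4
2019 | 1
2021 | 4
2023 | 1
2024 | 1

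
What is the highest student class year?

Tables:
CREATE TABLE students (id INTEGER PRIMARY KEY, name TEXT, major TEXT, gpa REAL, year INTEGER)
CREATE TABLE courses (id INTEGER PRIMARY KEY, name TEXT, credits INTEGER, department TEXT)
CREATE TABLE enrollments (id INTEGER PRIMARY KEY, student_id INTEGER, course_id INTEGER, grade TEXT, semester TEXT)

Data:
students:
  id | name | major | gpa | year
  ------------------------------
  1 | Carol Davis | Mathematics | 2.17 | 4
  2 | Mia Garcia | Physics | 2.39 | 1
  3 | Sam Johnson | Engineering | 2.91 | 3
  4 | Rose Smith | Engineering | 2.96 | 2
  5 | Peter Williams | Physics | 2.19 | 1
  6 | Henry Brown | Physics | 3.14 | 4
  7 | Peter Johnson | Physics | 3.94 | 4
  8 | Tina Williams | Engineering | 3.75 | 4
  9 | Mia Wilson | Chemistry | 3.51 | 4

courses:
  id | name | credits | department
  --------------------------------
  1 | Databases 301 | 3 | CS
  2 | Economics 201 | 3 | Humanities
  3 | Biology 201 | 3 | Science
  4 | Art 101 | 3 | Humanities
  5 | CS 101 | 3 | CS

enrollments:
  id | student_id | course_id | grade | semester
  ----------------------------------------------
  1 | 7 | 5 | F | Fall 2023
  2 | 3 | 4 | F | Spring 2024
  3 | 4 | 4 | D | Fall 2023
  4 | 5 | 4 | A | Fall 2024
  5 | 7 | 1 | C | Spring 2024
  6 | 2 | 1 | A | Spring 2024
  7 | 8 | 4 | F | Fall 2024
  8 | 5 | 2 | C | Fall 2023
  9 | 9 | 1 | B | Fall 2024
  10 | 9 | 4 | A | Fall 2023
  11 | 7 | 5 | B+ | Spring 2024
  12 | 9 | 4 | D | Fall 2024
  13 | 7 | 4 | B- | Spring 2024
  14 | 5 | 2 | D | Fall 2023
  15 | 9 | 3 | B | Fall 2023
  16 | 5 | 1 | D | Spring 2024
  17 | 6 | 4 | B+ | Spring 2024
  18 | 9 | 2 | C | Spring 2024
SELECT MAX(year) FROM students

Execution result:
4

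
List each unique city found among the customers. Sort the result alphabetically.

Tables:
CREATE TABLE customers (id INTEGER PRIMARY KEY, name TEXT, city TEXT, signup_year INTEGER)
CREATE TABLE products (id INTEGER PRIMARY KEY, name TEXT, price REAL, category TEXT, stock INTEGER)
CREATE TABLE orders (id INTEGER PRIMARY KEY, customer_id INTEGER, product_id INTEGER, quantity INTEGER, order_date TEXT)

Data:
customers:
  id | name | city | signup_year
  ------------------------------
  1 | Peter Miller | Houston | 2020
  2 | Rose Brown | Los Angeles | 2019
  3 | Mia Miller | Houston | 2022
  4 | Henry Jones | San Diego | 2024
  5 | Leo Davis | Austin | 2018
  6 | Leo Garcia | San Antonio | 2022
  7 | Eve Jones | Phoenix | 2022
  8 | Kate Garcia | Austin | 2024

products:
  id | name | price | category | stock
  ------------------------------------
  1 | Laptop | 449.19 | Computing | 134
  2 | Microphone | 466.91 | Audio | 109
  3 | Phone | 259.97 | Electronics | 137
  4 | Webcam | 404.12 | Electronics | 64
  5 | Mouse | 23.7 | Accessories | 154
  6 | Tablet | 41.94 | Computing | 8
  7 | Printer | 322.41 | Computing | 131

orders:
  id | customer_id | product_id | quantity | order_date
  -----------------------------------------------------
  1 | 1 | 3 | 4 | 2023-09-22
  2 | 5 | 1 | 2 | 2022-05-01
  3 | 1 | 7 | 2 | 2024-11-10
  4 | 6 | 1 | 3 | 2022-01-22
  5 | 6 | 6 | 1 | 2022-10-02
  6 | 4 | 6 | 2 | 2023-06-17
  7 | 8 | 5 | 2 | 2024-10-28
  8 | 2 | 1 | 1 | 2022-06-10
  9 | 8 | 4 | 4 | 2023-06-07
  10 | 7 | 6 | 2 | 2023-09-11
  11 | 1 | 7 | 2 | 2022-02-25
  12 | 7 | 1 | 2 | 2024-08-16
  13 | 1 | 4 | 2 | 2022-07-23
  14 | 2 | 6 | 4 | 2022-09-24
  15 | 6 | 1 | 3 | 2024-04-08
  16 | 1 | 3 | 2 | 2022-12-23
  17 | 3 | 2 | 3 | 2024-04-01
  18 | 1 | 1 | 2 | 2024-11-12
SELECT DISTINCT city FROM customers ORDER BY city

Execution result:
city
Austin
Houston
Los Angeles
Phoenix
San Antonio
San Diego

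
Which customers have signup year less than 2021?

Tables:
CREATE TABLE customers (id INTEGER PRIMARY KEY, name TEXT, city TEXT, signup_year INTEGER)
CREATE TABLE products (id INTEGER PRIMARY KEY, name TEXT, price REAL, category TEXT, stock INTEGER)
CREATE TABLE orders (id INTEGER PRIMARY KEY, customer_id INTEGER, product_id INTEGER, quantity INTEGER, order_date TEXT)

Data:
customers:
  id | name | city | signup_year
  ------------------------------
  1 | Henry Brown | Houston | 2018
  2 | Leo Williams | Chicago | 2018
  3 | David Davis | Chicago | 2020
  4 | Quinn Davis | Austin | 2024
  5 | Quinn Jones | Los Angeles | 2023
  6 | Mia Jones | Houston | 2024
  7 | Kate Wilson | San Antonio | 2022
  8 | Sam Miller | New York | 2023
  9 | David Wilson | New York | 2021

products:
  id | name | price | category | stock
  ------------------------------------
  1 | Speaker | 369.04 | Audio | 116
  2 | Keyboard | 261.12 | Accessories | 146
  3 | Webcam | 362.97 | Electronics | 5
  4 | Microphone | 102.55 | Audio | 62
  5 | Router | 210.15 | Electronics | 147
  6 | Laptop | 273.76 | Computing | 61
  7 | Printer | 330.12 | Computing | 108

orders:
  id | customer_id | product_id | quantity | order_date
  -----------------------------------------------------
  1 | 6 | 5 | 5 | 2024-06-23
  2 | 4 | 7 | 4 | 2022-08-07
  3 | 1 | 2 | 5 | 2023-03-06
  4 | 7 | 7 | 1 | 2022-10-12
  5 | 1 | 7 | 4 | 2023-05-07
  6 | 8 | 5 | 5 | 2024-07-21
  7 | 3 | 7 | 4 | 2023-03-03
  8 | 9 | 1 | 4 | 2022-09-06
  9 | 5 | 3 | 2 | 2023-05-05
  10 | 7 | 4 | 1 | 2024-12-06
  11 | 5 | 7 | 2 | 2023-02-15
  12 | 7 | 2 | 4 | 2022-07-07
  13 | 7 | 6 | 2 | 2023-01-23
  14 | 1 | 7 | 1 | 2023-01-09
SELECT name, signup_year FROM customers WHERE signup_year < 2021

Execution result:
name | signup_year
Henry Brown | 2018
Leo Williams | 2018
David Davis | 2020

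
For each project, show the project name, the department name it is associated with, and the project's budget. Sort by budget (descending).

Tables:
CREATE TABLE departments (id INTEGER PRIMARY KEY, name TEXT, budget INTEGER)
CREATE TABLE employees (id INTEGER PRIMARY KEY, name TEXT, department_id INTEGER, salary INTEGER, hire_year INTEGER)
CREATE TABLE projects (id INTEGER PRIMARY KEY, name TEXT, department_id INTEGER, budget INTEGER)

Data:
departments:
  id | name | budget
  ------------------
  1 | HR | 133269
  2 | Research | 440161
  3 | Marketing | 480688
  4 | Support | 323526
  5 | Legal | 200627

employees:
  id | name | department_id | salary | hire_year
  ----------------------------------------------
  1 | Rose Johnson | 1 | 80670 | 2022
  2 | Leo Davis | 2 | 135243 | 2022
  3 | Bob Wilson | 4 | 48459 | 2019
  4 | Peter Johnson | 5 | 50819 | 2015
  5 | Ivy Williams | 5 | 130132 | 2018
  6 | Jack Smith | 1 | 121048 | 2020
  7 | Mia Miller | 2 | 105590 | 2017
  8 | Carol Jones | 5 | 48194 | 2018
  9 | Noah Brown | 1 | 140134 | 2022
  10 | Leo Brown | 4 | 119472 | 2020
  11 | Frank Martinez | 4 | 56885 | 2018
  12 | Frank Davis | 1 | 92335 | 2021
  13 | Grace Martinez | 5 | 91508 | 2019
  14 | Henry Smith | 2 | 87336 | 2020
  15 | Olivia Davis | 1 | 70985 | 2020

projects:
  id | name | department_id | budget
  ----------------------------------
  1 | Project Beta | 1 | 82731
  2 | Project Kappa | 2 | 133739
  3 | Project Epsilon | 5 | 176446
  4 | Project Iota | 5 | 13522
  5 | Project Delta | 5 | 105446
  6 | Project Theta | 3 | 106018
SELECT c.name, p.name AS department, c.budget FROM projects c JOIN departments p ON c.department_id = p.id ORDER BY c.budget DESC

Execution result:
name | department | budget
Project Epsilon | Legal | 176446
Project Kappa | Research | 133739
Project Theta | Marketing | 106018
Project Delta | Legal | 105446
Project Beta | HR | 82731
Project Iota | Legal | 13522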